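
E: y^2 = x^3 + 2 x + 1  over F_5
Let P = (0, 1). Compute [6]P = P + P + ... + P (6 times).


k = 6 = 110_2 (binary, LSB first: 011)
Double-and-add from P = (0, 1):
  bit 0 = 0: acc unchanged = O
  bit 1 = 1: acc = O + (1, 3) = (1, 3)
  bit 2 = 1: acc = (1, 3) + (3, 2) = (0, 4)

6P = (0, 4)


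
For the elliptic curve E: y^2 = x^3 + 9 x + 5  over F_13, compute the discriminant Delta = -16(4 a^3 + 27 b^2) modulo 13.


4 a^3 + 27 b^2 = 4*9^3 + 27*5^2 = 2916 + 675 = 3591
Delta = -16 * (3591) = -57456
Delta mod 13 = 4

Delta = 4 (mod 13)


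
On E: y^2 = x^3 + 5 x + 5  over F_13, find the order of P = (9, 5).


Compute successive multiples of P until we hit O:
  1P = (9, 5)
  2P = (11, 0)
  3P = (9, 8)
  4P = O

ord(P) = 4


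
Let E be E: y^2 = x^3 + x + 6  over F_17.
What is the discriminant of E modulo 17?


4 a^3 + 27 b^2 = 4*1^3 + 27*6^2 = 4 + 972 = 976
Delta = -16 * (976) = -15616
Delta mod 17 = 7

Delta = 7 (mod 17)


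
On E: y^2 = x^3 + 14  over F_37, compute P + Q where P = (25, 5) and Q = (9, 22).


P != Q, so use the chord formula.
s = (y2 - y1) / (x2 - x1) = (17) / (21) mod 37 = 29
x3 = s^2 - x1 - x2 mod 37 = 29^2 - 25 - 9 = 30
y3 = s (x1 - x3) - y1 mod 37 = 29 * (25 - 30) - 5 = 35

P + Q = (30, 35)


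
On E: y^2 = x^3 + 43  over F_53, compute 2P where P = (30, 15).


Doubling: s = (3 x1^2 + a) / (2 y1)
s = (3*30^2 + 0) / (2*15) mod 53 = 37
x3 = s^2 - 2 x1 mod 53 = 37^2 - 2*30 = 37
y3 = s (x1 - x3) - y1 mod 53 = 37 * (30 - 37) - 15 = 44

2P = (37, 44)


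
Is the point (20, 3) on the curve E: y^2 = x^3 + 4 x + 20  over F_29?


Check whether y^2 = x^3 + 4 x + 20 (mod 29) for (x, y) = (20, 3).
LHS: y^2 = 3^2 mod 29 = 9
RHS: x^3 + 4 x + 20 = 20^3 + 4*20 + 20 mod 29 = 9
LHS = RHS

Yes, on the curve


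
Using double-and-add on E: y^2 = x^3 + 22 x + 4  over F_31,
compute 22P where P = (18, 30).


k = 22 = 10110_2 (binary, LSB first: 01101)
Double-and-add from P = (18, 30):
  bit 0 = 0: acc unchanged = O
  bit 1 = 1: acc = O + (27, 10) = (27, 10)
  bit 2 = 1: acc = (27, 10) + (28, 2) = (9, 1)
  bit 3 = 0: acc unchanged = (9, 1)
  bit 4 = 1: acc = (9, 1) + (22, 21) = (2, 5)

22P = (2, 5)


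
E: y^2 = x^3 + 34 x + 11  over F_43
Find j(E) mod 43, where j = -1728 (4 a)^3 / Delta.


Delta = -16(4 a^3 + 27 b^2) mod 43 = 17
-1728 * (4 a)^3 = -1728 * (4*34)^3 mod 43 = 8
j = 8 * 17^(-1) mod 43 = 3

j = 3 (mod 43)


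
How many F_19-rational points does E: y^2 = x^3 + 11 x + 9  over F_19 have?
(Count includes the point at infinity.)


For each x in F_19, count y with y^2 = x^3 + 11 x + 9 mod 19:
  x = 0: RHS = 9, y in [3, 16]  -> 2 point(s)
  x = 2: RHS = 1, y in [1, 18]  -> 2 point(s)
  x = 6: RHS = 6, y in [5, 14]  -> 2 point(s)
  x = 7: RHS = 11, y in [7, 12]  -> 2 point(s)
  x = 8: RHS = 1, y in [1, 18]  -> 2 point(s)
  x = 9: RHS = 1, y in [1, 18]  -> 2 point(s)
  x = 10: RHS = 17, y in [6, 13]  -> 2 point(s)
  x = 11: RHS = 17, y in [6, 13]  -> 2 point(s)
  x = 12: RHS = 7, y in [8, 11]  -> 2 point(s)
  x = 14: RHS = 0, y in [0]  -> 1 point(s)
  x = 16: RHS = 6, y in [5, 14]  -> 2 point(s)
  x = 17: RHS = 17, y in [6, 13]  -> 2 point(s)
  x = 18: RHS = 16, y in [4, 15]  -> 2 point(s)
Affine points: 25. Add the point at infinity: total = 26.

#E(F_19) = 26


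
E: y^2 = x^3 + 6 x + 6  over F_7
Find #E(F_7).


For each x in F_7, count y with y^2 = x^3 + 6 x + 6 mod 7:
  x = 3: RHS = 2, y in [3, 4]  -> 2 point(s)
  x = 5: RHS = 0, y in [0]  -> 1 point(s)
Affine points: 3. Add the point at infinity: total = 4.

#E(F_7) = 4


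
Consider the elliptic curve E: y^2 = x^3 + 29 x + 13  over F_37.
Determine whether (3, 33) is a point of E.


Check whether y^2 = x^3 + 29 x + 13 (mod 37) for (x, y) = (3, 33).
LHS: y^2 = 33^2 mod 37 = 16
RHS: x^3 + 29 x + 13 = 3^3 + 29*3 + 13 mod 37 = 16
LHS = RHS

Yes, on the curve


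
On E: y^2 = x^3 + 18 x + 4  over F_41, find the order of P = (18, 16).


Compute successive multiples of P until we hit O:
  1P = (18, 16)
  2P = (10, 6)
  3P = (12, 12)
  4P = (16, 40)
  5P = (28, 22)
  6P = (38, 13)
  7P = (21, 7)
  8P = (11, 4)
  ... (continuing to 24P)
  24P = O

ord(P) = 24


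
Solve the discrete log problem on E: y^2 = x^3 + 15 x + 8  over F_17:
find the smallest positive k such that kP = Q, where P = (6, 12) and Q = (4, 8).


Enumerate multiples of P until we hit Q = (4, 8):
  1P = (6, 12)
  2P = (14, 15)
  3P = (16, 14)
  4P = (10, 11)
  5P = (0, 12)
  6P = (11, 5)
  7P = (4, 9)
  8P = (5, 15)
  9P = (15, 15)
  10P = (15, 2)
  11P = (5, 2)
  12P = (4, 8)
Match found at i = 12.

k = 12


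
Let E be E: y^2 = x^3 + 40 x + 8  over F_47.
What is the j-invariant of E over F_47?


Delta = -16(4 a^3 + 27 b^2) mod 47 = 38
-1728 * (4 a)^3 = -1728 * (4*40)^3 mod 47 = 14
j = 14 * 38^(-1) mod 47 = 35

j = 35 (mod 47)


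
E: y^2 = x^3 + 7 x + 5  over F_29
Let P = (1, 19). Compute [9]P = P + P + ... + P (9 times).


k = 9 = 1001_2 (binary, LSB first: 1001)
Double-and-add from P = (1, 19):
  bit 0 = 1: acc = O + (1, 19) = (1, 19)
  bit 1 = 0: acc unchanged = (1, 19)
  bit 2 = 0: acc unchanged = (1, 19)
  bit 3 = 1: acc = (1, 19) + (3, 16) = (20, 24)

9P = (20, 24)


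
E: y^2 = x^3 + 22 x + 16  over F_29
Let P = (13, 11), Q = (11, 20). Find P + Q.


P != Q, so use the chord formula.
s = (y2 - y1) / (x2 - x1) = (9) / (27) mod 29 = 10
x3 = s^2 - x1 - x2 mod 29 = 10^2 - 13 - 11 = 18
y3 = s (x1 - x3) - y1 mod 29 = 10 * (13 - 18) - 11 = 26

P + Q = (18, 26)


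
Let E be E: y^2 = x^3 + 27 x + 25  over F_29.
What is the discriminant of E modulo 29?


4 a^3 + 27 b^2 = 4*27^3 + 27*25^2 = 78732 + 16875 = 95607
Delta = -16 * (95607) = -1529712
Delta mod 29 = 9

Delta = 9 (mod 29)


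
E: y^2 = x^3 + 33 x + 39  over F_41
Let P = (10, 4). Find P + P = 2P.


Doubling: s = (3 x1^2 + a) / (2 y1)
s = (3*10^2 + 33) / (2*4) mod 41 = 16
x3 = s^2 - 2 x1 mod 41 = 16^2 - 2*10 = 31
y3 = s (x1 - x3) - y1 mod 41 = 16 * (10 - 31) - 4 = 29

2P = (31, 29)


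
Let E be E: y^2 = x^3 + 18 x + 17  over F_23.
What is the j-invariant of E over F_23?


Delta = -16(4 a^3 + 27 b^2) mod 23 = 15
-1728 * (4 a)^3 = -1728 * (4*18)^3 mod 23 = 11
j = 11 * 15^(-1) mod 23 = 13

j = 13 (mod 23)


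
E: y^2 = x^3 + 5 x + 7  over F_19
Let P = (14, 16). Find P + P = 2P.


Doubling: s = (3 x1^2 + a) / (2 y1)
s = (3*14^2 + 5) / (2*16) mod 19 = 12
x3 = s^2 - 2 x1 mod 19 = 12^2 - 2*14 = 2
y3 = s (x1 - x3) - y1 mod 19 = 12 * (14 - 2) - 16 = 14

2P = (2, 14)


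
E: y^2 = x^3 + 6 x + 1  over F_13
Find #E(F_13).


For each x in F_13, count y with y^2 = x^3 + 6 x + 1 mod 13:
  x = 0: RHS = 1, y in [1, 12]  -> 2 point(s)
  x = 5: RHS = 0, y in [0]  -> 1 point(s)
  x = 7: RHS = 9, y in [3, 10]  -> 2 point(s)
  x = 9: RHS = 4, y in [2, 11]  -> 2 point(s)
Affine points: 7. Add the point at infinity: total = 8.

#E(F_13) = 8


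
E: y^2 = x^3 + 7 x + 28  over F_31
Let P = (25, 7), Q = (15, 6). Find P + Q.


P != Q, so use the chord formula.
s = (y2 - y1) / (x2 - x1) = (30) / (21) mod 31 = 28
x3 = s^2 - x1 - x2 mod 31 = 28^2 - 25 - 15 = 0
y3 = s (x1 - x3) - y1 mod 31 = 28 * (25 - 0) - 7 = 11

P + Q = (0, 11)


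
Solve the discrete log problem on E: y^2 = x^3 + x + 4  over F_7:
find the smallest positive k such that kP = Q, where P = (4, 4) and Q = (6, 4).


Enumerate multiples of P until we hit Q = (6, 4):
  1P = (4, 4)
  2P = (6, 3)
  3P = (6, 4)
Match found at i = 3.

k = 3


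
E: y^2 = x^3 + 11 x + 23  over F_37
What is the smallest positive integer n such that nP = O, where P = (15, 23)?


Compute successive multiples of P until we hit O:
  1P = (15, 23)
  2P = (6, 34)
  3P = (28, 34)
  4P = (35, 17)
  5P = (3, 3)
  6P = (30, 26)
  7P = (32, 18)
  8P = (34, 0)
  ... (continuing to 16P)
  16P = O

ord(P) = 16


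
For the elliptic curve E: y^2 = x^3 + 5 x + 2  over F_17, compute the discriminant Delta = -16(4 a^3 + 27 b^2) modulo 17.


4 a^3 + 27 b^2 = 4*5^3 + 27*2^2 = 500 + 108 = 608
Delta = -16 * (608) = -9728
Delta mod 17 = 13

Delta = 13 (mod 17)


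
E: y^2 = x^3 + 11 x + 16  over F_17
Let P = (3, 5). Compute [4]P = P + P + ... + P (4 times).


k = 4 = 100_2 (binary, LSB first: 001)
Double-and-add from P = (3, 5):
  bit 0 = 0: acc unchanged = O
  bit 1 = 0: acc unchanged = O
  bit 2 = 1: acc = O + (3, 5) = (3, 5)

4P = (3, 5)


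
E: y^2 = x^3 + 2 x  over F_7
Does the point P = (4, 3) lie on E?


Check whether y^2 = x^3 + 2 x + 0 (mod 7) for (x, y) = (4, 3).
LHS: y^2 = 3^2 mod 7 = 2
RHS: x^3 + 2 x + 0 = 4^3 + 2*4 + 0 mod 7 = 2
LHS = RHS

Yes, on the curve


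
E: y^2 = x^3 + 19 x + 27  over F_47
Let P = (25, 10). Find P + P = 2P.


Doubling: s = (3 x1^2 + a) / (2 y1)
s = (3*25^2 + 19) / (2*10) mod 47 = 43
x3 = s^2 - 2 x1 mod 47 = 43^2 - 2*25 = 13
y3 = s (x1 - x3) - y1 mod 47 = 43 * (25 - 13) - 10 = 36

2P = (13, 36)


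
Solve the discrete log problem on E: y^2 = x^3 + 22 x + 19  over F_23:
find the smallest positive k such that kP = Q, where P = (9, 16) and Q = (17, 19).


Enumerate multiples of P until we hit Q = (17, 19):
  1P = (9, 16)
  2P = (17, 4)
  3P = (5, 1)
  4P = (13, 15)
  5P = (14, 14)
  6P = (2, 18)
  7P = (21, 17)
  8P = (20, 8)
  9P = (20, 15)
  10P = (21, 6)
  11P = (2, 5)
  12P = (14, 9)
  13P = (13, 8)
  14P = (5, 22)
  15P = (17, 19)
Match found at i = 15.

k = 15


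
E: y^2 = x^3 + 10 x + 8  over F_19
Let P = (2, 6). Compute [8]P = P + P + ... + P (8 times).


k = 8 = 1000_2 (binary, LSB first: 0001)
Double-and-add from P = (2, 6):
  bit 0 = 0: acc unchanged = O
  bit 1 = 0: acc unchanged = O
  bit 2 = 0: acc unchanged = O
  bit 3 = 1: acc = O + (2, 13) = (2, 13)

8P = (2, 13)


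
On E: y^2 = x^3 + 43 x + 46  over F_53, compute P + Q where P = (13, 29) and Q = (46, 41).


P != Q, so use the chord formula.
s = (y2 - y1) / (x2 - x1) = (12) / (33) mod 53 = 10
x3 = s^2 - x1 - x2 mod 53 = 10^2 - 13 - 46 = 41
y3 = s (x1 - x3) - y1 mod 53 = 10 * (13 - 41) - 29 = 9

P + Q = (41, 9)


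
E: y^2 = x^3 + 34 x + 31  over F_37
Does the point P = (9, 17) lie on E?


Check whether y^2 = x^3 + 34 x + 31 (mod 37) for (x, y) = (9, 17).
LHS: y^2 = 17^2 mod 37 = 30
RHS: x^3 + 34 x + 31 = 9^3 + 34*9 + 31 mod 37 = 30
LHS = RHS

Yes, on the curve


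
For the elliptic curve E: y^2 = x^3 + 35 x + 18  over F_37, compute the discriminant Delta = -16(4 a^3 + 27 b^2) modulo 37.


4 a^3 + 27 b^2 = 4*35^3 + 27*18^2 = 171500 + 8748 = 180248
Delta = -16 * (180248) = -2883968
Delta mod 37 = 34

Delta = 34 (mod 37)


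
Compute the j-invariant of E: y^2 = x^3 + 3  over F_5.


Delta = -16(4 a^3 + 27 b^2) mod 5 = 2
-1728 * (4 a)^3 = -1728 * (4*0)^3 mod 5 = 0
j = 0 * 2^(-1) mod 5 = 0

j = 0 (mod 5)


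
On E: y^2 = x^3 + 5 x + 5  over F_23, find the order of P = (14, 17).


Compute successive multiples of P until we hit O:
  1P = (14, 17)
  2P = (3, 1)
  3P = (18, 19)
  4P = (20, 3)
  5P = (20, 20)
  6P = (18, 4)
  7P = (3, 22)
  8P = (14, 6)
  ... (continuing to 9P)
  9P = O

ord(P) = 9


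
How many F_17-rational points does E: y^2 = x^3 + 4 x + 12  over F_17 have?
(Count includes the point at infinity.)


For each x in F_17, count y with y^2 = x^3 + 4 x + 12 mod 17:
  x = 1: RHS = 0, y in [0]  -> 1 point(s)
  x = 3: RHS = 0, y in [0]  -> 1 point(s)
  x = 5: RHS = 4, y in [2, 15]  -> 2 point(s)
  x = 7: RHS = 9, y in [3, 14]  -> 2 point(s)
  x = 10: RHS = 15, y in [7, 10]  -> 2 point(s)
  x = 13: RHS = 0, y in [0]  -> 1 point(s)
  x = 15: RHS = 13, y in [8, 9]  -> 2 point(s)
Affine points: 11. Add the point at infinity: total = 12.

#E(F_17) = 12


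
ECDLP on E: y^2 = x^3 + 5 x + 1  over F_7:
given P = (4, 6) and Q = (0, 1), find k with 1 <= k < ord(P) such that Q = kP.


Enumerate multiples of P until we hit Q = (0, 1):
  1P = (4, 6)
  2P = (3, 6)
  3P = (0, 1)
Match found at i = 3.

k = 3


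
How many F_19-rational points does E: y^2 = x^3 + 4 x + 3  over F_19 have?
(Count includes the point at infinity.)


For each x in F_19, count y with y^2 = x^3 + 4 x + 3 mod 19:
  x = 2: RHS = 0, y in [0]  -> 1 point(s)
  x = 3: RHS = 4, y in [2, 17]  -> 2 point(s)
  x = 4: RHS = 7, y in [8, 11]  -> 2 point(s)
  x = 10: RHS = 17, y in [6, 13]  -> 2 point(s)
  x = 17: RHS = 6, y in [5, 14]  -> 2 point(s)
  x = 18: RHS = 17, y in [6, 13]  -> 2 point(s)
Affine points: 11. Add the point at infinity: total = 12.

#E(F_19) = 12


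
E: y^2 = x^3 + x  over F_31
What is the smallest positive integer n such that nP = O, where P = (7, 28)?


Compute successive multiples of P until we hit O:
  1P = (7, 28)
  2P = (2, 14)
  3P = (10, 7)
  4P = (1, 23)
  5P = (28, 1)
  6P = (16, 19)
  7P = (9, 5)
  8P = (0, 0)
  ... (continuing to 16P)
  16P = O

ord(P) = 16


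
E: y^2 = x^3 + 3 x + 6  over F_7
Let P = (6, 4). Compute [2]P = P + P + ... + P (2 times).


k = 2 = 10_2 (binary, LSB first: 01)
Double-and-add from P = (6, 4):
  bit 0 = 0: acc unchanged = O
  bit 1 = 1: acc = O + (3, 0) = (3, 0)

2P = (3, 0)


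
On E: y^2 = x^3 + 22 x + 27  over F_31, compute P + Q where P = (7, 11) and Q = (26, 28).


P != Q, so use the chord formula.
s = (y2 - y1) / (x2 - x1) = (17) / (19) mod 31 = 27
x3 = s^2 - x1 - x2 mod 31 = 27^2 - 7 - 26 = 14
y3 = s (x1 - x3) - y1 mod 31 = 27 * (7 - 14) - 11 = 17

P + Q = (14, 17)


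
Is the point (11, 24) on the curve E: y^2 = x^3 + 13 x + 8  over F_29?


Check whether y^2 = x^3 + 13 x + 8 (mod 29) for (x, y) = (11, 24).
LHS: y^2 = 24^2 mod 29 = 25
RHS: x^3 + 13 x + 8 = 11^3 + 13*11 + 8 mod 29 = 3
LHS != RHS

No, not on the curve


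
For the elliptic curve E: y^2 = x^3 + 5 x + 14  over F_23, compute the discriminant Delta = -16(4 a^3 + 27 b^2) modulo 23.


4 a^3 + 27 b^2 = 4*5^3 + 27*14^2 = 500 + 5292 = 5792
Delta = -16 * (5792) = -92672
Delta mod 23 = 18

Delta = 18 (mod 23)


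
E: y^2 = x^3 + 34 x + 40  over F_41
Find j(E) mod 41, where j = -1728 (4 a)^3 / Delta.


Delta = -16(4 a^3 + 27 b^2) mod 41 = 36
-1728 * (4 a)^3 = -1728 * (4*34)^3 mod 41 = 20
j = 20 * 36^(-1) mod 41 = 37

j = 37 (mod 41)


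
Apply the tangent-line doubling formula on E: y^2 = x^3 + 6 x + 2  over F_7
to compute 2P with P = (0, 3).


Doubling: s = (3 x1^2 + a) / (2 y1)
s = (3*0^2 + 6) / (2*3) mod 7 = 1
x3 = s^2 - 2 x1 mod 7 = 1^2 - 2*0 = 1
y3 = s (x1 - x3) - y1 mod 7 = 1 * (0 - 1) - 3 = 3

2P = (1, 3)


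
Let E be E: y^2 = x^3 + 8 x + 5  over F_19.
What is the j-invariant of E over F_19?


Delta = -16(4 a^3 + 27 b^2) mod 19 = 18
-1728 * (4 a)^3 = -1728 * (4*8)^3 mod 19 = 12
j = 12 * 18^(-1) mod 19 = 7

j = 7 (mod 19)


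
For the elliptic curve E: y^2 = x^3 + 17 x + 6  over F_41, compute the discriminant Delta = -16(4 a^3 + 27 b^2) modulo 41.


4 a^3 + 27 b^2 = 4*17^3 + 27*6^2 = 19652 + 972 = 20624
Delta = -16 * (20624) = -329984
Delta mod 41 = 25

Delta = 25 (mod 41)


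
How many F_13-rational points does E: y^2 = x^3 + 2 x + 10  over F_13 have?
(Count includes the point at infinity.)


For each x in F_13, count y with y^2 = x^3 + 2 x + 10 mod 13:
  x = 0: RHS = 10, y in [6, 7]  -> 2 point(s)
  x = 1: RHS = 0, y in [0]  -> 1 point(s)
  x = 2: RHS = 9, y in [3, 10]  -> 2 point(s)
  x = 3: RHS = 4, y in [2, 11]  -> 2 point(s)
  x = 4: RHS = 4, y in [2, 11]  -> 2 point(s)
  x = 6: RHS = 4, y in [2, 11]  -> 2 point(s)
  x = 7: RHS = 3, y in [4, 9]  -> 2 point(s)
  x = 9: RHS = 3, y in [4, 9]  -> 2 point(s)
  x = 10: RHS = 3, y in [4, 9]  -> 2 point(s)
Affine points: 17. Add the point at infinity: total = 18.

#E(F_13) = 18


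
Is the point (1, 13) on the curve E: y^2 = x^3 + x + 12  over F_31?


Check whether y^2 = x^3 + 1 x + 12 (mod 31) for (x, y) = (1, 13).
LHS: y^2 = 13^2 mod 31 = 14
RHS: x^3 + 1 x + 12 = 1^3 + 1*1 + 12 mod 31 = 14
LHS = RHS

Yes, on the curve


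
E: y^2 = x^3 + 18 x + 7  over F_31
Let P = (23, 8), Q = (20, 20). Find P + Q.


P != Q, so use the chord formula.
s = (y2 - y1) / (x2 - x1) = (12) / (28) mod 31 = 27
x3 = s^2 - x1 - x2 mod 31 = 27^2 - 23 - 20 = 4
y3 = s (x1 - x3) - y1 mod 31 = 27 * (23 - 4) - 8 = 9

P + Q = (4, 9)


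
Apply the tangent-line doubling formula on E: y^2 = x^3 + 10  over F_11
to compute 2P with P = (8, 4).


Doubling: s = (3 x1^2 + a) / (2 y1)
s = (3*8^2 + 0) / (2*4) mod 11 = 2
x3 = s^2 - 2 x1 mod 11 = 2^2 - 2*8 = 10
y3 = s (x1 - x3) - y1 mod 11 = 2 * (8 - 10) - 4 = 3

2P = (10, 3)


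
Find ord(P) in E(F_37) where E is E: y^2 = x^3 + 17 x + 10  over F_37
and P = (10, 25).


Compute successive multiples of P until we hit O:
  1P = (10, 25)
  2P = (1, 18)
  3P = (33, 27)
  4P = (28, 4)
  5P = (24, 16)
  6P = (7, 18)
  7P = (9, 2)
  8P = (29, 19)
  ... (continuing to 31P)
  31P = O

ord(P) = 31


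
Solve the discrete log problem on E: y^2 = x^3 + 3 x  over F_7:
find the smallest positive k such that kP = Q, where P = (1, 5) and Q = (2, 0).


Enumerate multiples of P until we hit Q = (2, 0):
  1P = (1, 5)
  2P = (2, 0)
Match found at i = 2.

k = 2


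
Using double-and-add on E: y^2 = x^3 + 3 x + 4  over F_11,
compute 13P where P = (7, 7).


k = 13 = 1101_2 (binary, LSB first: 1011)
Double-and-add from P = (7, 7):
  bit 0 = 1: acc = O + (7, 7) = (7, 7)
  bit 1 = 0: acc unchanged = (7, 7)
  bit 2 = 1: acc = (7, 7) + (4, 6) = (5, 1)
  bit 3 = 1: acc = (5, 1) + (8, 10) = (7, 4)

13P = (7, 4)


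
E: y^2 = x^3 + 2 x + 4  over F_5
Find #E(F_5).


For each x in F_5, count y with y^2 = x^3 + 2 x + 4 mod 5:
  x = 0: RHS = 4, y in [2, 3]  -> 2 point(s)
  x = 2: RHS = 1, y in [1, 4]  -> 2 point(s)
  x = 4: RHS = 1, y in [1, 4]  -> 2 point(s)
Affine points: 6. Add the point at infinity: total = 7.

#E(F_5) = 7


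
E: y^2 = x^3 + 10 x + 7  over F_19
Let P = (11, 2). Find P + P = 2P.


Doubling: s = (3 x1^2 + a) / (2 y1)
s = (3*11^2 + 10) / (2*2) mod 19 = 3
x3 = s^2 - 2 x1 mod 19 = 3^2 - 2*11 = 6
y3 = s (x1 - x3) - y1 mod 19 = 3 * (11 - 6) - 2 = 13

2P = (6, 13)


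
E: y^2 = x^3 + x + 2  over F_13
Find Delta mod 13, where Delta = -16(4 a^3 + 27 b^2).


4 a^3 + 27 b^2 = 4*1^3 + 27*2^2 = 4 + 108 = 112
Delta = -16 * (112) = -1792
Delta mod 13 = 2

Delta = 2 (mod 13)


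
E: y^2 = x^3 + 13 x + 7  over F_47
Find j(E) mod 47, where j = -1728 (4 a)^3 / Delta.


Delta = -16(4 a^3 + 27 b^2) mod 47 = 45
-1728 * (4 a)^3 = -1728 * (4*13)^3 mod 47 = 12
j = 12 * 45^(-1) mod 47 = 41

j = 41 (mod 47)


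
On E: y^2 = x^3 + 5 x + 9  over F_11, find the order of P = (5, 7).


Compute successive multiples of P until we hit O:
  1P = (5, 7)
  2P = (2, 7)
  3P = (4, 4)
  4P = (0, 8)
  5P = (10, 5)
  6P = (1, 9)
  7P = (8, 0)
  8P = (1, 2)
  ... (continuing to 14P)
  14P = O

ord(P) = 14


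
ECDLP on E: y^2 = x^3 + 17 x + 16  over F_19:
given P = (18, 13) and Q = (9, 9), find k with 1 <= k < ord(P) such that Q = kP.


Enumerate multiples of P until we hit Q = (9, 9):
  1P = (18, 13)
  2P = (9, 10)
  3P = (9, 9)
Match found at i = 3.

k = 3


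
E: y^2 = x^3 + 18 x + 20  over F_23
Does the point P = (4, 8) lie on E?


Check whether y^2 = x^3 + 18 x + 20 (mod 23) for (x, y) = (4, 8).
LHS: y^2 = 8^2 mod 23 = 18
RHS: x^3 + 18 x + 20 = 4^3 + 18*4 + 20 mod 23 = 18
LHS = RHS

Yes, on the curve


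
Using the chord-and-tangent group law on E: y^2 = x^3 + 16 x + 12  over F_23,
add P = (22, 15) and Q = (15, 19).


P != Q, so use the chord formula.
s = (y2 - y1) / (x2 - x1) = (4) / (16) mod 23 = 6
x3 = s^2 - x1 - x2 mod 23 = 6^2 - 22 - 15 = 22
y3 = s (x1 - x3) - y1 mod 23 = 6 * (22 - 22) - 15 = 8

P + Q = (22, 8)


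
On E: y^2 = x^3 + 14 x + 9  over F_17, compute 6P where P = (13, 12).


k = 6 = 110_2 (binary, LSB first: 011)
Double-and-add from P = (13, 12):
  bit 0 = 0: acc unchanged = O
  bit 1 = 1: acc = O + (7, 12) = (7, 12)
  bit 2 = 1: acc = (7, 12) + (5, 0) = (7, 5)

6P = (7, 5)


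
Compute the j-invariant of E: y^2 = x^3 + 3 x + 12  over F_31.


Delta = -16(4 a^3 + 27 b^2) mod 31 = 17
-1728 * (4 a)^3 = -1728 * (4*3)^3 mod 31 = 29
j = 29 * 17^(-1) mod 31 = 9

j = 9 (mod 31)


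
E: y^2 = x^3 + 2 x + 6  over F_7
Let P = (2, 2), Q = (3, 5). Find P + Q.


P != Q, so use the chord formula.
s = (y2 - y1) / (x2 - x1) = (3) / (1) mod 7 = 3
x3 = s^2 - x1 - x2 mod 7 = 3^2 - 2 - 3 = 4
y3 = s (x1 - x3) - y1 mod 7 = 3 * (2 - 4) - 2 = 6

P + Q = (4, 6)


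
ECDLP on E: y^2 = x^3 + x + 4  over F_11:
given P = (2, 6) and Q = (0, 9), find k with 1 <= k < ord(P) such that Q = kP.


Enumerate multiples of P until we hit Q = (0, 9):
  1P = (2, 6)
  2P = (0, 9)
Match found at i = 2.

k = 2


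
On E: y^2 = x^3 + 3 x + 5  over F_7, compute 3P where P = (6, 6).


k = 3 = 11_2 (binary, LSB first: 11)
Double-and-add from P = (6, 6):
  bit 0 = 1: acc = O + (6, 6) = (6, 6)
  bit 1 = 1: acc = (6, 6) + (4, 2) = (1, 4)

3P = (1, 4)


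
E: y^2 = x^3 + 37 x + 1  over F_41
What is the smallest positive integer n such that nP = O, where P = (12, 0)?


Compute successive multiples of P until we hit O:
  1P = (12, 0)
  2P = O

ord(P) = 2


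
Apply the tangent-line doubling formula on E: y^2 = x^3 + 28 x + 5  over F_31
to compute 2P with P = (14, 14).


Doubling: s = (3 x1^2 + a) / (2 y1)
s = (3*14^2 + 28) / (2*14) mod 31 = 22
x3 = s^2 - 2 x1 mod 31 = 22^2 - 2*14 = 22
y3 = s (x1 - x3) - y1 mod 31 = 22 * (14 - 22) - 14 = 27

2P = (22, 27)


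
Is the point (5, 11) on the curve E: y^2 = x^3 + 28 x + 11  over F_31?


Check whether y^2 = x^3 + 28 x + 11 (mod 31) for (x, y) = (5, 11).
LHS: y^2 = 11^2 mod 31 = 28
RHS: x^3 + 28 x + 11 = 5^3 + 28*5 + 11 mod 31 = 28
LHS = RHS

Yes, on the curve


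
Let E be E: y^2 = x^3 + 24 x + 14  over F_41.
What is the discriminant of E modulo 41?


4 a^3 + 27 b^2 = 4*24^3 + 27*14^2 = 55296 + 5292 = 60588
Delta = -16 * (60588) = -969408
Delta mod 41 = 37

Delta = 37 (mod 41)


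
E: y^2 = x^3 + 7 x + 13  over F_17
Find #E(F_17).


For each x in F_17, count y with y^2 = x^3 + 7 x + 13 mod 17:
  x = 0: RHS = 13, y in [8, 9]  -> 2 point(s)
  x = 1: RHS = 4, y in [2, 15]  -> 2 point(s)
  x = 2: RHS = 1, y in [1, 16]  -> 2 point(s)
  x = 6: RHS = 16, y in [4, 13]  -> 2 point(s)
  x = 14: RHS = 16, y in [4, 13]  -> 2 point(s)
  x = 15: RHS = 8, y in [5, 12]  -> 2 point(s)
Affine points: 12. Add the point at infinity: total = 13.

#E(F_17) = 13


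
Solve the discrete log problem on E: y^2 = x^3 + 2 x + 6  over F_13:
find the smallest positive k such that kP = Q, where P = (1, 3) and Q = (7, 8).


Enumerate multiples of P until we hit Q = (7, 8):
  1P = (1, 3)
  2P = (7, 5)
  3P = (8, 12)
  4P = (3, 0)
  5P = (8, 1)
  6P = (7, 8)
Match found at i = 6.

k = 6


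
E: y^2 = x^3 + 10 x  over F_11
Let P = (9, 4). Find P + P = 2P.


Doubling: s = (3 x1^2 + a) / (2 y1)
s = (3*9^2 + 10) / (2*4) mod 11 = 0
x3 = s^2 - 2 x1 mod 11 = 0^2 - 2*9 = 4
y3 = s (x1 - x3) - y1 mod 11 = 0 * (9 - 4) - 4 = 7

2P = (4, 7)


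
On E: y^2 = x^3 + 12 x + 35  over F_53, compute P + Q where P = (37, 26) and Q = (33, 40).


P != Q, so use the chord formula.
s = (y2 - y1) / (x2 - x1) = (14) / (49) mod 53 = 23
x3 = s^2 - x1 - x2 mod 53 = 23^2 - 37 - 33 = 35
y3 = s (x1 - x3) - y1 mod 53 = 23 * (37 - 35) - 26 = 20

P + Q = (35, 20)


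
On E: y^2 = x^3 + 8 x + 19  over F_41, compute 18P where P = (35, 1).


k = 18 = 10010_2 (binary, LSB first: 01001)
Double-and-add from P = (35, 1):
  bit 0 = 0: acc unchanged = O
  bit 1 = 1: acc = O + (14, 28) = (14, 28)
  bit 2 = 0: acc unchanged = (14, 28)
  bit 3 = 0: acc unchanged = (14, 28)
  bit 4 = 1: acc = (14, 28) + (17, 36) = (8, 29)

18P = (8, 29)


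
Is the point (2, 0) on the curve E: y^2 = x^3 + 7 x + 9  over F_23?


Check whether y^2 = x^3 + 7 x + 9 (mod 23) for (x, y) = (2, 0).
LHS: y^2 = 0^2 mod 23 = 0
RHS: x^3 + 7 x + 9 = 2^3 + 7*2 + 9 mod 23 = 8
LHS != RHS

No, not on the curve


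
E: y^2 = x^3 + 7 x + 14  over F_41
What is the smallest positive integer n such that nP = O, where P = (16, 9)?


Compute successive multiples of P until we hit O:
  1P = (16, 9)
  2P = (5, 25)
  3P = (15, 38)
  4P = (31, 16)
  5P = (19, 6)
  6P = (7, 23)
  7P = (27, 40)
  8P = (30, 0)
  ... (continuing to 16P)
  16P = O

ord(P) = 16


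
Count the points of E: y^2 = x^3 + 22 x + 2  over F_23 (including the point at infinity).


For each x in F_23, count y with y^2 = x^3 + 22 x + 2 mod 23:
  x = 0: RHS = 2, y in [5, 18]  -> 2 point(s)
  x = 1: RHS = 2, y in [5, 18]  -> 2 point(s)
  x = 2: RHS = 8, y in [10, 13]  -> 2 point(s)
  x = 3: RHS = 3, y in [7, 16]  -> 2 point(s)
  x = 4: RHS = 16, y in [4, 19]  -> 2 point(s)
  x = 7: RHS = 16, y in [4, 19]  -> 2 point(s)
  x = 8: RHS = 0, y in [0]  -> 1 point(s)
  x = 9: RHS = 9, y in [3, 20]  -> 2 point(s)
  x = 10: RHS = 3, y in [7, 16]  -> 2 point(s)
  x = 12: RHS = 16, y in [4, 19]  -> 2 point(s)
  x = 13: RHS = 1, y in [1, 22]  -> 2 point(s)
  x = 14: RHS = 18, y in [8, 15]  -> 2 point(s)
  x = 15: RHS = 4, y in [2, 21]  -> 2 point(s)
  x = 20: RHS = 1, y in [1, 22]  -> 2 point(s)
  x = 22: RHS = 2, y in [5, 18]  -> 2 point(s)
Affine points: 29. Add the point at infinity: total = 30.

#E(F_23) = 30


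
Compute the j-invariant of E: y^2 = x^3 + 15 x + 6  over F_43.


Delta = -16(4 a^3 + 27 b^2) mod 43 = 3
-1728 * (4 a)^3 = -1728 * (4*15)^3 mod 43 = 41
j = 41 * 3^(-1) mod 43 = 28

j = 28 (mod 43)


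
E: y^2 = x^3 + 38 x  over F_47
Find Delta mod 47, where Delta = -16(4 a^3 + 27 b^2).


4 a^3 + 27 b^2 = 4*38^3 + 27*0^2 = 219488 + 0 = 219488
Delta = -16 * (219488) = -3511808
Delta mod 47 = 32

Delta = 32 (mod 47)


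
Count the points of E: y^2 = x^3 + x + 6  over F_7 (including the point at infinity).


For each x in F_7, count y with y^2 = x^3 + 1 x + 6 mod 7:
  x = 1: RHS = 1, y in [1, 6]  -> 2 point(s)
  x = 2: RHS = 2, y in [3, 4]  -> 2 point(s)
  x = 3: RHS = 1, y in [1, 6]  -> 2 point(s)
  x = 4: RHS = 4, y in [2, 5]  -> 2 point(s)
  x = 6: RHS = 4, y in [2, 5]  -> 2 point(s)
Affine points: 10. Add the point at infinity: total = 11.

#E(F_7) = 11


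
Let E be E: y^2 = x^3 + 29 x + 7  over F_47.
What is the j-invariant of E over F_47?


Delta = -16(4 a^3 + 27 b^2) mod 47 = 3
-1728 * (4 a)^3 = -1728 * (4*29)^3 mod 47 = 4
j = 4 * 3^(-1) mod 47 = 17

j = 17 (mod 47)


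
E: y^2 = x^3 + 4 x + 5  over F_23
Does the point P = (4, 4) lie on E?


Check whether y^2 = x^3 + 4 x + 5 (mod 23) for (x, y) = (4, 4).
LHS: y^2 = 4^2 mod 23 = 16
RHS: x^3 + 4 x + 5 = 4^3 + 4*4 + 5 mod 23 = 16
LHS = RHS

Yes, on the curve


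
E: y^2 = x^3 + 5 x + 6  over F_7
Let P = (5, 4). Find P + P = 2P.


Doubling: s = (3 x1^2 + a) / (2 y1)
s = (3*5^2 + 5) / (2*4) mod 7 = 3
x3 = s^2 - 2 x1 mod 7 = 3^2 - 2*5 = 6
y3 = s (x1 - x3) - y1 mod 7 = 3 * (5 - 6) - 4 = 0

2P = (6, 0)


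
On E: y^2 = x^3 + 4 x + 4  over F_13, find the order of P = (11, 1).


Compute successive multiples of P until we hit O:
  1P = (11, 1)
  2P = (3, 11)
  3P = (3, 2)
  4P = (11, 12)
  5P = O

ord(P) = 5


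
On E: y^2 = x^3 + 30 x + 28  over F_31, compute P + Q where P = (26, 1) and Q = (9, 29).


P != Q, so use the chord formula.
s = (y2 - y1) / (x2 - x1) = (28) / (14) mod 31 = 2
x3 = s^2 - x1 - x2 mod 31 = 2^2 - 26 - 9 = 0
y3 = s (x1 - x3) - y1 mod 31 = 2 * (26 - 0) - 1 = 20

P + Q = (0, 20)


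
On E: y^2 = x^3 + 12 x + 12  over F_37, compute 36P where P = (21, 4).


k = 36 = 100100_2 (binary, LSB first: 001001)
Double-and-add from P = (21, 4):
  bit 0 = 0: acc unchanged = O
  bit 1 = 0: acc unchanged = O
  bit 2 = 1: acc = O + (8, 19) = (8, 19)
  bit 3 = 0: acc unchanged = (8, 19)
  bit 4 = 0: acc unchanged = (8, 19)
  bit 5 = 1: acc = (8, 19) + (14, 1) = (24, 29)

36P = (24, 29)


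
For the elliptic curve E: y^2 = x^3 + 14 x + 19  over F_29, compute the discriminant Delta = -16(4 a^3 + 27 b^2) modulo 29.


4 a^3 + 27 b^2 = 4*14^3 + 27*19^2 = 10976 + 9747 = 20723
Delta = -16 * (20723) = -331568
Delta mod 29 = 18

Delta = 18 (mod 29)


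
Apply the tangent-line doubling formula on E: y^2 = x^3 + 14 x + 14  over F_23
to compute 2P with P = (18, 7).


Doubling: s = (3 x1^2 + a) / (2 y1)
s = (3*18^2 + 14) / (2*7) mod 23 = 8
x3 = s^2 - 2 x1 mod 23 = 8^2 - 2*18 = 5
y3 = s (x1 - x3) - y1 mod 23 = 8 * (18 - 5) - 7 = 5

2P = (5, 5)


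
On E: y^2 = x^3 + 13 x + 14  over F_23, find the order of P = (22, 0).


Compute successive multiples of P until we hit O:
  1P = (22, 0)
  2P = O

ord(P) = 2


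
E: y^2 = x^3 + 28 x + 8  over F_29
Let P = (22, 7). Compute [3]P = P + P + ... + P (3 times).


k = 3 = 11_2 (binary, LSB first: 11)
Double-and-add from P = (22, 7):
  bit 0 = 1: acc = O + (22, 7) = (22, 7)
  bit 1 = 1: acc = (22, 7) + (18, 14) = (12, 19)

3P = (12, 19)


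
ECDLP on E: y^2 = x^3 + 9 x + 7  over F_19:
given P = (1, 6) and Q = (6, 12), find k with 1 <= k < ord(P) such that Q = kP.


Enumerate multiples of P until we hit Q = (6, 12):
  1P = (1, 6)
  2P = (18, 15)
  3P = (6, 7)
  4P = (9, 0)
  5P = (6, 12)
Match found at i = 5.

k = 5


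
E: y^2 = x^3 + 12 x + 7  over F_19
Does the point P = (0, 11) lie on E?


Check whether y^2 = x^3 + 12 x + 7 (mod 19) for (x, y) = (0, 11).
LHS: y^2 = 11^2 mod 19 = 7
RHS: x^3 + 12 x + 7 = 0^3 + 12*0 + 7 mod 19 = 7
LHS = RHS

Yes, on the curve


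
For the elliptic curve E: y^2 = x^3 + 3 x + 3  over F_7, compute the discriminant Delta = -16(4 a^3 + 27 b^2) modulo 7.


4 a^3 + 27 b^2 = 4*3^3 + 27*3^2 = 108 + 243 = 351
Delta = -16 * (351) = -5616
Delta mod 7 = 5

Delta = 5 (mod 7)


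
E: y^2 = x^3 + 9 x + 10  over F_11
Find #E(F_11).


For each x in F_11, count y with y^2 = x^3 + 9 x + 10 mod 11:
  x = 1: RHS = 9, y in [3, 8]  -> 2 point(s)
  x = 2: RHS = 3, y in [5, 6]  -> 2 point(s)
  x = 3: RHS = 9, y in [3, 8]  -> 2 point(s)
  x = 4: RHS = 0, y in [0]  -> 1 point(s)
  x = 5: RHS = 4, y in [2, 9]  -> 2 point(s)
  x = 6: RHS = 5, y in [4, 7]  -> 2 point(s)
  x = 7: RHS = 9, y in [3, 8]  -> 2 point(s)
  x = 8: RHS = 0, y in [0]  -> 1 point(s)
  x = 10: RHS = 0, y in [0]  -> 1 point(s)
Affine points: 15. Add the point at infinity: total = 16.

#E(F_11) = 16


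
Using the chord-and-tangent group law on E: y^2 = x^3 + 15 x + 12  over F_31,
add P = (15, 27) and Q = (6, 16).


P != Q, so use the chord formula.
s = (y2 - y1) / (x2 - x1) = (20) / (22) mod 31 = 15
x3 = s^2 - x1 - x2 mod 31 = 15^2 - 15 - 6 = 18
y3 = s (x1 - x3) - y1 mod 31 = 15 * (15 - 18) - 27 = 21

P + Q = (18, 21)


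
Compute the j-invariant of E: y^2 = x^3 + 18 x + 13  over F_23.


Delta = -16(4 a^3 + 27 b^2) mod 23 = 13
-1728 * (4 a)^3 = -1728 * (4*18)^3 mod 23 = 11
j = 11 * 13^(-1) mod 23 = 15

j = 15 (mod 23)


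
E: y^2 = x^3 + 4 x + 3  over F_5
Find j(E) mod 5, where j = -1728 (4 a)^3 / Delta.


Delta = -16(4 a^3 + 27 b^2) mod 5 = 1
-1728 * (4 a)^3 = -1728 * (4*4)^3 mod 5 = 2
j = 2 * 1^(-1) mod 5 = 2

j = 2 (mod 5)


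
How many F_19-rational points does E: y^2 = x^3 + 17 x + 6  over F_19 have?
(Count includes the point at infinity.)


For each x in F_19, count y with y^2 = x^3 + 17 x + 6 mod 19:
  x = 0: RHS = 6, y in [5, 14]  -> 2 point(s)
  x = 1: RHS = 5, y in [9, 10]  -> 2 point(s)
  x = 4: RHS = 5, y in [9, 10]  -> 2 point(s)
  x = 5: RHS = 7, y in [8, 11]  -> 2 point(s)
  x = 6: RHS = 1, y in [1, 18]  -> 2 point(s)
  x = 10: RHS = 17, y in [6, 13]  -> 2 point(s)
  x = 11: RHS = 4, y in [2, 17]  -> 2 point(s)
  x = 12: RHS = 0, y in [0]  -> 1 point(s)
  x = 13: RHS = 11, y in [7, 12]  -> 2 point(s)
  x = 14: RHS = 5, y in [9, 10]  -> 2 point(s)
  x = 15: RHS = 7, y in [8, 11]  -> 2 point(s)
  x = 16: RHS = 4, y in [2, 17]  -> 2 point(s)
  x = 18: RHS = 7, y in [8, 11]  -> 2 point(s)
Affine points: 25. Add the point at infinity: total = 26.

#E(F_19) = 26


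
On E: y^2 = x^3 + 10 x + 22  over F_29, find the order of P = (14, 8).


Compute successive multiples of P until we hit O:
  1P = (14, 8)
  2P = (0, 15)
  3P = (8, 18)
  4P = (13, 0)
  5P = (8, 11)
  6P = (0, 14)
  7P = (14, 21)
  8P = O

ord(P) = 8


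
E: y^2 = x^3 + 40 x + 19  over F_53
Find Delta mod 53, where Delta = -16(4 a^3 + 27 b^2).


4 a^3 + 27 b^2 = 4*40^3 + 27*19^2 = 256000 + 9747 = 265747
Delta = -16 * (265747) = -4251952
Delta mod 53 = 26

Delta = 26 (mod 53)


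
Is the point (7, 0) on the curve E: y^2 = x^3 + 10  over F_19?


Check whether y^2 = x^3 + 0 x + 10 (mod 19) for (x, y) = (7, 0).
LHS: y^2 = 0^2 mod 19 = 0
RHS: x^3 + 0 x + 10 = 7^3 + 0*7 + 10 mod 19 = 11
LHS != RHS

No, not on the curve


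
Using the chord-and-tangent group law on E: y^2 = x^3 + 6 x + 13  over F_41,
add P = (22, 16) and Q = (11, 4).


P != Q, so use the chord formula.
s = (y2 - y1) / (x2 - x1) = (29) / (30) mod 41 = 16
x3 = s^2 - x1 - x2 mod 41 = 16^2 - 22 - 11 = 18
y3 = s (x1 - x3) - y1 mod 41 = 16 * (22 - 18) - 16 = 7

P + Q = (18, 7)


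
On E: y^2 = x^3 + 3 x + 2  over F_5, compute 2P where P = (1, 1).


k = 2 = 10_2 (binary, LSB first: 01)
Double-and-add from P = (1, 1):
  bit 0 = 0: acc unchanged = O
  bit 1 = 1: acc = O + (2, 1) = (2, 1)

2P = (2, 1)


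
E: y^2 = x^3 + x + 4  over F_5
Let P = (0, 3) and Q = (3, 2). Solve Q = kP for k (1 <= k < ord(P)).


Enumerate multiples of P until we hit Q = (3, 2):
  1P = (0, 3)
  2P = (1, 1)
  3P = (3, 3)
  4P = (2, 2)
  5P = (2, 3)
  6P = (3, 2)
Match found at i = 6.

k = 6


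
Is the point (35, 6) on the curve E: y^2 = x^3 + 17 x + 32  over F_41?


Check whether y^2 = x^3 + 17 x + 32 (mod 41) for (x, y) = (35, 6).
LHS: y^2 = 6^2 mod 41 = 36
RHS: x^3 + 17 x + 32 = 35^3 + 17*35 + 32 mod 41 = 1
LHS != RHS

No, not on the curve


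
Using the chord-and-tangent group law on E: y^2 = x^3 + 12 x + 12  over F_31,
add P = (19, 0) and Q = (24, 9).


P != Q, so use the chord formula.
s = (y2 - y1) / (x2 - x1) = (9) / (5) mod 31 = 8
x3 = s^2 - x1 - x2 mod 31 = 8^2 - 19 - 24 = 21
y3 = s (x1 - x3) - y1 mod 31 = 8 * (19 - 21) - 0 = 15

P + Q = (21, 15)


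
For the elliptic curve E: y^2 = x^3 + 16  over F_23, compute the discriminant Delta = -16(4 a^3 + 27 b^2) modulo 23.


4 a^3 + 27 b^2 = 4*0^3 + 27*16^2 = 0 + 6912 = 6912
Delta = -16 * (6912) = -110592
Delta mod 23 = 15

Delta = 15 (mod 23)


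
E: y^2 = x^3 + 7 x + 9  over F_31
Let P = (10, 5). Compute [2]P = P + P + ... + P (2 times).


k = 2 = 10_2 (binary, LSB first: 01)
Double-and-add from P = (10, 5):
  bit 0 = 0: acc unchanged = O
  bit 1 = 1: acc = O + (30, 1) = (30, 1)

2P = (30, 1)


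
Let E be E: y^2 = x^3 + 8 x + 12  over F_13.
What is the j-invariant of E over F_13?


Delta = -16(4 a^3 + 27 b^2) mod 13 = 2
-1728 * (4 a)^3 = -1728 * (4*8)^3 mod 13 = 8
j = 8 * 2^(-1) mod 13 = 4

j = 4 (mod 13)


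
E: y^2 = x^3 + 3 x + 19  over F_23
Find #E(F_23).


For each x in F_23, count y with y^2 = x^3 + 3 x + 19 mod 23:
  x = 1: RHS = 0, y in [0]  -> 1 point(s)
  x = 3: RHS = 9, y in [3, 20]  -> 2 point(s)
  x = 4: RHS = 3, y in [7, 16]  -> 2 point(s)
  x = 6: RHS = 0, y in [0]  -> 1 point(s)
  x = 8: RHS = 3, y in [7, 16]  -> 2 point(s)
  x = 9: RHS = 16, y in [4, 19]  -> 2 point(s)
  x = 11: RHS = 3, y in [7, 16]  -> 2 point(s)
  x = 12: RHS = 12, y in [9, 14]  -> 2 point(s)
  x = 13: RHS = 1, y in [1, 22]  -> 2 point(s)
  x = 15: RHS = 12, y in [9, 14]  -> 2 point(s)
  x = 16: RHS = 0, y in [0]  -> 1 point(s)
  x = 19: RHS = 12, y in [9, 14]  -> 2 point(s)
  x = 20: RHS = 6, y in [11, 12]  -> 2 point(s)
Affine points: 23. Add the point at infinity: total = 24.

#E(F_23) = 24


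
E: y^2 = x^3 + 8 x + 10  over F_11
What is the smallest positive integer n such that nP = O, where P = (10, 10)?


Compute successive multiples of P until we hit O:
  1P = (10, 10)
  2P = (2, 1)
  3P = (8, 6)
  4P = (8, 5)
  5P = (2, 10)
  6P = (10, 1)
  7P = O

ord(P) = 7


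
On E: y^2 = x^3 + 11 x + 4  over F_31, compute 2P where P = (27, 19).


Doubling: s = (3 x1^2 + a) / (2 y1)
s = (3*27^2 + 11) / (2*19) mod 31 = 4
x3 = s^2 - 2 x1 mod 31 = 4^2 - 2*27 = 24
y3 = s (x1 - x3) - y1 mod 31 = 4 * (27 - 24) - 19 = 24

2P = (24, 24)


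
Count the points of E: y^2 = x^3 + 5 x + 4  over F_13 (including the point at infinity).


For each x in F_13, count y with y^2 = x^3 + 5 x + 4 mod 13:
  x = 0: RHS = 4, y in [2, 11]  -> 2 point(s)
  x = 1: RHS = 10, y in [6, 7]  -> 2 point(s)
  x = 2: RHS = 9, y in [3, 10]  -> 2 point(s)
  x = 4: RHS = 10, y in [6, 7]  -> 2 point(s)
  x = 6: RHS = 3, y in [4, 9]  -> 2 point(s)
  x = 8: RHS = 10, y in [6, 7]  -> 2 point(s)
  x = 10: RHS = 1, y in [1, 12]  -> 2 point(s)
  x = 11: RHS = 12, y in [5, 8]  -> 2 point(s)
Affine points: 16. Add the point at infinity: total = 17.

#E(F_13) = 17


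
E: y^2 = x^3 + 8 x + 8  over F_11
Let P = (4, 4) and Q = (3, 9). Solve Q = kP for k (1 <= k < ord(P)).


Enumerate multiples of P until we hit Q = (3, 9):
  1P = (4, 4)
  2P = (8, 1)
  3P = (3, 9)
Match found at i = 3.

k = 3


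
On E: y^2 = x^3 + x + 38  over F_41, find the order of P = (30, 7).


Compute successive multiples of P until we hit O:
  1P = (30, 7)
  2P = (1, 9)
  3P = (18, 36)
  4P = (35, 29)
  5P = (38, 7)
  6P = (14, 34)
  7P = (33, 16)
  8P = (28, 40)
  ... (continuing to 39P)
  39P = O

ord(P) = 39


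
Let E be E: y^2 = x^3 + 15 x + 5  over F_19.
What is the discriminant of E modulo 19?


4 a^3 + 27 b^2 = 4*15^3 + 27*5^2 = 13500 + 675 = 14175
Delta = -16 * (14175) = -226800
Delta mod 19 = 3

Delta = 3 (mod 19)


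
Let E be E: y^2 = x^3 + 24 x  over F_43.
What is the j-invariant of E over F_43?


Delta = -16(4 a^3 + 27 b^2) mod 43 = 32
-1728 * (4 a)^3 = -1728 * (4*24)^3 mod 43 = 41
j = 41 * 32^(-1) mod 43 = 8

j = 8 (mod 43)


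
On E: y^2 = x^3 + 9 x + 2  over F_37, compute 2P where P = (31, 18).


Doubling: s = (3 x1^2 + a) / (2 y1)
s = (3*31^2 + 9) / (2*18) mod 37 = 31
x3 = s^2 - 2 x1 mod 37 = 31^2 - 2*31 = 11
y3 = s (x1 - x3) - y1 mod 37 = 31 * (31 - 11) - 18 = 10

2P = (11, 10)


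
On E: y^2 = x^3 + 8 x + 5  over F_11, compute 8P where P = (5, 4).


k = 8 = 1000_2 (binary, LSB first: 0001)
Double-and-add from P = (5, 4):
  bit 0 = 0: acc unchanged = O
  bit 1 = 0: acc unchanged = O
  bit 2 = 0: acc unchanged = O
  bit 3 = 1: acc = O + (5, 7) = (5, 7)

8P = (5, 7)


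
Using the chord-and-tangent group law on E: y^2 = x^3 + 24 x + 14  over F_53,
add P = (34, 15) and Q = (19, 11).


P != Q, so use the chord formula.
s = (y2 - y1) / (x2 - x1) = (49) / (38) mod 53 = 25
x3 = s^2 - x1 - x2 mod 53 = 25^2 - 34 - 19 = 42
y3 = s (x1 - x3) - y1 mod 53 = 25 * (34 - 42) - 15 = 50

P + Q = (42, 50)


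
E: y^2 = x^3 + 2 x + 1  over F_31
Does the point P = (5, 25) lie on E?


Check whether y^2 = x^3 + 2 x + 1 (mod 31) for (x, y) = (5, 25).
LHS: y^2 = 25^2 mod 31 = 5
RHS: x^3 + 2 x + 1 = 5^3 + 2*5 + 1 mod 31 = 12
LHS != RHS

No, not on the curve


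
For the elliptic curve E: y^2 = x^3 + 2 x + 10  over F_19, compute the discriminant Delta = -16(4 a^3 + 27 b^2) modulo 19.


4 a^3 + 27 b^2 = 4*2^3 + 27*10^2 = 32 + 2700 = 2732
Delta = -16 * (2732) = -43712
Delta mod 19 = 7

Delta = 7 (mod 19)


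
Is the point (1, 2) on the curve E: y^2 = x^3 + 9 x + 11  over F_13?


Check whether y^2 = x^3 + 9 x + 11 (mod 13) for (x, y) = (1, 2).
LHS: y^2 = 2^2 mod 13 = 4
RHS: x^3 + 9 x + 11 = 1^3 + 9*1 + 11 mod 13 = 8
LHS != RHS

No, not on the curve


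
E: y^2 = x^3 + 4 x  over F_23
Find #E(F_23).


For each x in F_23, count y with y^2 = x^3 + 4 x + 0 mod 23:
  x = 0: RHS = 0, y in [0]  -> 1 point(s)
  x = 2: RHS = 16, y in [4, 19]  -> 2 point(s)
  x = 3: RHS = 16, y in [4, 19]  -> 2 point(s)
  x = 7: RHS = 3, y in [7, 16]  -> 2 point(s)
  x = 9: RHS = 6, y in [11, 12]  -> 2 point(s)
  x = 11: RHS = 18, y in [8, 15]  -> 2 point(s)
  x = 13: RHS = 18, y in [8, 15]  -> 2 point(s)
  x = 15: RHS = 8, y in [10, 13]  -> 2 point(s)
  x = 17: RHS = 13, y in [6, 17]  -> 2 point(s)
  x = 18: RHS = 16, y in [4, 19]  -> 2 point(s)
  x = 19: RHS = 12, y in [9, 14]  -> 2 point(s)
  x = 22: RHS = 18, y in [8, 15]  -> 2 point(s)
Affine points: 23. Add the point at infinity: total = 24.

#E(F_23) = 24


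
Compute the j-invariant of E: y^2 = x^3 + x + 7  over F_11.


Delta = -16(4 a^3 + 27 b^2) mod 11 = 9
-1728 * (4 a)^3 = -1728 * (4*1)^3 mod 11 = 2
j = 2 * 9^(-1) mod 11 = 10

j = 10 (mod 11)


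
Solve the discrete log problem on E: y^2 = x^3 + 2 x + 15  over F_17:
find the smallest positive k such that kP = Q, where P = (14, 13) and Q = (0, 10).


Enumerate multiples of P until we hit Q = (0, 10):
  1P = (14, 13)
  2P = (4, 6)
  3P = (0, 7)
  4P = (7, 7)
  5P = (12, 13)
  6P = (8, 4)
  7P = (10, 10)
  8P = (1, 1)
  9P = (11, 12)
  10P = (11, 5)
  11P = (1, 16)
  12P = (10, 7)
  13P = (8, 13)
  14P = (12, 4)
  15P = (7, 10)
  16P = (0, 10)
Match found at i = 16.

k = 16
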